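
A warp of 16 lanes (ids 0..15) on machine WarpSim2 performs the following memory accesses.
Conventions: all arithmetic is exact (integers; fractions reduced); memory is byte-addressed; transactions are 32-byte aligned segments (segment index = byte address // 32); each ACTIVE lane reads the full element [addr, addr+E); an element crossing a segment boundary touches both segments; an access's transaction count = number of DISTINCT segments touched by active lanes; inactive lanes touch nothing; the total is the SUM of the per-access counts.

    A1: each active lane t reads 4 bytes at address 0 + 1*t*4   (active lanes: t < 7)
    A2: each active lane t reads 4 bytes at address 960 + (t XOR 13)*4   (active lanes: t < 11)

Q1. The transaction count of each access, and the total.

A1: 1 transaction
A2: 2 transactions

Answer: 1,2; total 3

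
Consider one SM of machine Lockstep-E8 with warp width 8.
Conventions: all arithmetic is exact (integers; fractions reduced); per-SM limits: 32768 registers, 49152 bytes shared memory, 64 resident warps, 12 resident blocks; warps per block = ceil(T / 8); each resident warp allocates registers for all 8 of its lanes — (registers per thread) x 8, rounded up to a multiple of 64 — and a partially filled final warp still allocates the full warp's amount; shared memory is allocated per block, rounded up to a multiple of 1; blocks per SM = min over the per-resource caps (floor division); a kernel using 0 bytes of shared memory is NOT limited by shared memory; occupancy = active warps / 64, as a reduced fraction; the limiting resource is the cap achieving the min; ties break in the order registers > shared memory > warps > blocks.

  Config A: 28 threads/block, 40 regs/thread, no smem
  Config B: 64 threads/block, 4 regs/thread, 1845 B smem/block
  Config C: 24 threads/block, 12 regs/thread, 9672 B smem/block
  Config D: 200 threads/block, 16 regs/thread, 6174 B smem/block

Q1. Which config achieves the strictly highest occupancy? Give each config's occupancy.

occupancies: A 3/4, B 1, C 15/64, D 25/32

Answer: B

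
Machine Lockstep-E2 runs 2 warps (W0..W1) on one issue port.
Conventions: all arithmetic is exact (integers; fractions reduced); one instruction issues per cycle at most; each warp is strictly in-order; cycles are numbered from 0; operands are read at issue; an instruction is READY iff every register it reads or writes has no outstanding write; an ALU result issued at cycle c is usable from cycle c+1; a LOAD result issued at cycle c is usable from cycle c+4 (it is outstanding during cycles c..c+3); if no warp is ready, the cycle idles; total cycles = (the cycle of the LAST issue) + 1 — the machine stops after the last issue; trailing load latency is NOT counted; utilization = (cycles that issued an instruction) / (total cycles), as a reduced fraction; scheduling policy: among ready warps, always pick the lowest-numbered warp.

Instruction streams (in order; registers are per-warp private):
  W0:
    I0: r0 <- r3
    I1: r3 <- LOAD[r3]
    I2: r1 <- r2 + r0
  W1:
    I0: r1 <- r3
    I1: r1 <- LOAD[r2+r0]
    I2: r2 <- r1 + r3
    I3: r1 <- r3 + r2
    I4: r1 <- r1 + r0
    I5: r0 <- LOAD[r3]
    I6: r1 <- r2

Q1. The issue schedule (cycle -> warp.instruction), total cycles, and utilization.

cycle 0: W0.I0
cycle 1: W0.I1
cycle 2: W0.I2
cycle 3: W1.I0
cycle 4: W1.I1
cycle 5: idle
cycle 6: idle
cycle 7: idle
cycle 8: W1.I2
cycle 9: W1.I3
cycle 10: W1.I4
cycle 11: W1.I5
cycle 12: W1.I6

Answer: 13 cycles, utilization 10/13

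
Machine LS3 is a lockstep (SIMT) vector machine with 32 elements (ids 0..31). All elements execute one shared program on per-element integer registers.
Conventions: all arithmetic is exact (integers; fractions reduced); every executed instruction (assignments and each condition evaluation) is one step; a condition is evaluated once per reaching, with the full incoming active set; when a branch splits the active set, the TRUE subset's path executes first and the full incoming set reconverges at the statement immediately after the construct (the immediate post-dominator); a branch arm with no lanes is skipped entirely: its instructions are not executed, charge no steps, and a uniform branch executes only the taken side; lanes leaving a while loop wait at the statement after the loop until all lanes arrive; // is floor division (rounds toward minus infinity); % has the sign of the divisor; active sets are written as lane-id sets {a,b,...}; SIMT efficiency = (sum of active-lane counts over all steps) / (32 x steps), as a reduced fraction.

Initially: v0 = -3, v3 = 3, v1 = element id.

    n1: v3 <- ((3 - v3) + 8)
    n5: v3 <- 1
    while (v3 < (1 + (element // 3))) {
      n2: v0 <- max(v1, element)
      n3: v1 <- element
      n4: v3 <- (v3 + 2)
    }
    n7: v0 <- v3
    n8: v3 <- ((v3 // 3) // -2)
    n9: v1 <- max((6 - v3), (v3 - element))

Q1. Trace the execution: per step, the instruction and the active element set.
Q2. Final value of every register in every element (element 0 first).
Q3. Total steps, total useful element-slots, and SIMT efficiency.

step 0: v3 <- ((3 - v3) + 8)         {0,1,2,3,4,5,6,7,8,9,10,11,12,13,14,15,16,17,18,19,20,21,22,23,24,25,26,27,28,29,30,31}
step 1: v3 <- 1                      {0,1,2,3,4,5,6,7,8,9,10,11,12,13,14,15,16,17,18,19,20,21,22,23,24,25,26,27,28,29,30,31}
step 2: eval (v3 < (1 + (element // 3))) {0,1,2,3,4,5,6,7,8,9,10,11,12,13,14,15,16,17,18,19,20,21,22,23,24,25,26,27,28,29,30,31}
step 3: v0 <- max(v1, element)       {3,4,5,6,7,8,9,10,11,12,13,14,15,16,17,18,19,20,21,22,23,24,25,26,27,28,29,30,31}
step 4: v1 <- element                {3,4,5,6,7,8,9,10,11,12,13,14,15,16,17,18,19,20,21,22,23,24,25,26,27,28,29,30,31}
step 5: v3 <- (v3 + 2)               {3,4,5,6,7,8,9,10,11,12,13,14,15,16,17,18,19,20,21,22,23,24,25,26,27,28,29,30,31}
step 6: eval (v3 < (1 + (element // 3))) {3,4,5,6,7,8,9,10,11,12,13,14,15,16,17,18,19,20,21,22,23,24,25,26,27,28,29,30,31}
step 7: v0 <- max(v1, element)       {9,10,11,12,13,14,15,16,17,18,19,20,21,22,23,24,25,26,27,28,29,30,31}
step 8: v1 <- element                {9,10,11,12,13,14,15,16,17,18,19,20,21,22,23,24,25,26,27,28,29,30,31}
step 9: v3 <- (v3 + 2)               {9,10,11,12,13,14,15,16,17,18,19,20,21,22,23,24,25,26,27,28,29,30,31}
step 10: eval (v3 < (1 + (element // 3))) {9,10,11,12,13,14,15,16,17,18,19,20,21,22,23,24,25,26,27,28,29,30,31}
step 11: v0 <- max(v1, element)       {15,16,17,18,19,20,21,22,23,24,25,26,27,28,29,30,31}
step 12: v1 <- element                {15,16,17,18,19,20,21,22,23,24,25,26,27,28,29,30,31}
step 13: v3 <- (v3 + 2)               {15,16,17,18,19,20,21,22,23,24,25,26,27,28,29,30,31}
step 14: eval (v3 < (1 + (element // 3))) {15,16,17,18,19,20,21,22,23,24,25,26,27,28,29,30,31}
step 15: v0 <- max(v1, element)       {21,22,23,24,25,26,27,28,29,30,31}
step 16: v1 <- element                {21,22,23,24,25,26,27,28,29,30,31}
step 17: v3 <- (v3 + 2)               {21,22,23,24,25,26,27,28,29,30,31}
step 18: eval (v3 < (1 + (element // 3))) {21,22,23,24,25,26,27,28,29,30,31}
step 19: v0 <- max(v1, element)       {27,28,29,30,31}
step 20: v1 <- element                {27,28,29,30,31}
step 21: v3 <- (v3 + 2)               {27,28,29,30,31}
step 22: eval (v3 < (1 + (element // 3))) {27,28,29,30,31}
step 23: v0 <- v3                     {0,1,2,3,4,5,6,7,8,9,10,11,12,13,14,15,16,17,18,19,20,21,22,23,24,25,26,27,28,29,30,31}
step 24: v3 <- ((v3 // 3) // -2)      {0,1,2,3,4,5,6,7,8,9,10,11,12,13,14,15,16,17,18,19,20,21,22,23,24,25,26,27,28,29,30,31}
step 25: v1 <- max((6 - v3), (v3 - element)) {0,1,2,3,4,5,6,7,8,9,10,11,12,13,14,15,16,17,18,19,20,21,22,23,24,25,26,27,28,29,30,31}

Answer: 26 steps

v0: 1,1,1,3,3,3,3,3,3,5,5,5,5,5,5,7,7,7,7,7,7,9,9,9,9,9,9,11,11,11,11,11
v3: 0,0,0,-1,-1,-1,-1,-1,-1,-1,-1,-1,-1,-1,-1,-1,-1,-1,-1,-1,-1,-2,-2,-2,-2,-2,-2,-2,-2,-2,-2,-2
v1: 6,6,6,7,7,7,7,7,7,7,7,7,7,7,7,7,7,7,7,7,7,8,8,8,8,8,8,8,8,8,8,8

steps = 26; useful = 532; efficiency = 532/832 = 133/208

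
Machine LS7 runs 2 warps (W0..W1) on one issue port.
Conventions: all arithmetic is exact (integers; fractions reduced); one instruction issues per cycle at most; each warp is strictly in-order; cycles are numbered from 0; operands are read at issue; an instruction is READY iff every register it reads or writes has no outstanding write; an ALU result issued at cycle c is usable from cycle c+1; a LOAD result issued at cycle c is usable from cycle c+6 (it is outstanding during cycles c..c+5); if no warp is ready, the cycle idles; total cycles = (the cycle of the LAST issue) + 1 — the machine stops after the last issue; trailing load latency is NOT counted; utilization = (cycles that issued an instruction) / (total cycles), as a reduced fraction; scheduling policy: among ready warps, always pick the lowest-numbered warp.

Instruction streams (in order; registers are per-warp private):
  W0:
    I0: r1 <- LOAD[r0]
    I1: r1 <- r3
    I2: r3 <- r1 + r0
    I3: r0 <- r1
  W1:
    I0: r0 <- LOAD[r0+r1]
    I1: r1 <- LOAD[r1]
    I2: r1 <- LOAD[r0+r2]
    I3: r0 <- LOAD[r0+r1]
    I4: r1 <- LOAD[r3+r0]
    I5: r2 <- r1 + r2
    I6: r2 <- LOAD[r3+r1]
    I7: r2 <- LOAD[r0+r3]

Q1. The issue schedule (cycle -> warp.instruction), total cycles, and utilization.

cycle 0: W0.I0
cycle 1: W1.I0
cycle 2: W1.I1
cycle 3: idle
cycle 4: idle
cycle 5: idle
cycle 6: W0.I1
cycle 7: W0.I2
cycle 8: W0.I3
cycle 9: W1.I2
cycle 10: idle
cycle 11: idle
cycle 12: idle
cycle 13: idle
cycle 14: idle
cycle 15: W1.I3
cycle 16: idle
cycle 17: idle
cycle 18: idle
cycle 19: idle
cycle 20: idle
cycle 21: W1.I4
cycle 22: idle
cycle 23: idle
cycle 24: idle
cycle 25: idle
cycle 26: idle
cycle 27: W1.I5
cycle 28: W1.I6
cycle 29: idle
cycle 30: idle
cycle 31: idle
cycle 32: idle
cycle 33: idle
cycle 34: W1.I7

Answer: 35 cycles, utilization 12/35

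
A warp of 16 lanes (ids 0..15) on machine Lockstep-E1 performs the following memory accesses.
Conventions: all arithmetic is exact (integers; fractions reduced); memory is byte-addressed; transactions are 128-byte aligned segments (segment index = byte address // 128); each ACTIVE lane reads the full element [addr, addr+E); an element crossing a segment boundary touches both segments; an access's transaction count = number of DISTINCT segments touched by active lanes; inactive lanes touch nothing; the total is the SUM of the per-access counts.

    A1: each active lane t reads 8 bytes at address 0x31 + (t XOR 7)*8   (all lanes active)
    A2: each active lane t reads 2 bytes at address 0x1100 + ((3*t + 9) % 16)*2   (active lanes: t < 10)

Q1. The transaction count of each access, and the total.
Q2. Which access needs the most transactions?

A1: 2 transactions
A2: 1 transaction

Answer: 2,1; total 3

Answer: A1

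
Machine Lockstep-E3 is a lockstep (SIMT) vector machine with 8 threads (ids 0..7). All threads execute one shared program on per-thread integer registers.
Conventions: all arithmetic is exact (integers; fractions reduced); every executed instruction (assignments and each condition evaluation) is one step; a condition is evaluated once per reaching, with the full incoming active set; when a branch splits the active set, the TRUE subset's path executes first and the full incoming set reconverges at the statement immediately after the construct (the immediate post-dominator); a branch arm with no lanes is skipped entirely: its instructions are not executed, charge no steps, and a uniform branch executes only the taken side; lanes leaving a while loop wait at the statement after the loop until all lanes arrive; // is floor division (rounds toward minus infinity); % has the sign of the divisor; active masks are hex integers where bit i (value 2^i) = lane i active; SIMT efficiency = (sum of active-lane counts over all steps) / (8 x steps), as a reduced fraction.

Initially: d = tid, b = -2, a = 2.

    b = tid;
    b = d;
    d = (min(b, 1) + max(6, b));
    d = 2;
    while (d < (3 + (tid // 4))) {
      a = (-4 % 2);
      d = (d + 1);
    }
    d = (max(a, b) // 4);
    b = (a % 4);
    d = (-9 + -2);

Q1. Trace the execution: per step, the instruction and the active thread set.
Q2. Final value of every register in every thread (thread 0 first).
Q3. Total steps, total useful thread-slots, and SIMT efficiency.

step 0: b <- tid                     0xff
step 1: b <- d                       0xff
step 2: d <- (min(b, 1) + max(6, b)) 0xff
step 3: d <- 2                       0xff
step 4: eval (d < (3 + (tid // 4)))  0xff
step 5: a <- (-4 % 2)                0xff
step 6: d <- (d + 1)                 0xff
step 7: eval (d < (3 + (tid // 4)))  0xff
step 8: a <- (-4 % 2)                0xf0
step 9: d <- (d + 1)                 0xf0
step 10: eval (d < (3 + (tid // 4)))  0xf0
step 11: d <- (max(a, b) // 4)        0xff
step 12: b <- (a % 4)                 0xff
step 13: d <- (-9 + -2)               0xff

Answer: 14 steps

d: -11,-11,-11,-11,-11,-11,-11,-11
b: 0,0,0,0,0,0,0,0
a: 0,0,0,0,0,0,0,0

steps = 14; useful = 100; efficiency = 100/112 = 25/28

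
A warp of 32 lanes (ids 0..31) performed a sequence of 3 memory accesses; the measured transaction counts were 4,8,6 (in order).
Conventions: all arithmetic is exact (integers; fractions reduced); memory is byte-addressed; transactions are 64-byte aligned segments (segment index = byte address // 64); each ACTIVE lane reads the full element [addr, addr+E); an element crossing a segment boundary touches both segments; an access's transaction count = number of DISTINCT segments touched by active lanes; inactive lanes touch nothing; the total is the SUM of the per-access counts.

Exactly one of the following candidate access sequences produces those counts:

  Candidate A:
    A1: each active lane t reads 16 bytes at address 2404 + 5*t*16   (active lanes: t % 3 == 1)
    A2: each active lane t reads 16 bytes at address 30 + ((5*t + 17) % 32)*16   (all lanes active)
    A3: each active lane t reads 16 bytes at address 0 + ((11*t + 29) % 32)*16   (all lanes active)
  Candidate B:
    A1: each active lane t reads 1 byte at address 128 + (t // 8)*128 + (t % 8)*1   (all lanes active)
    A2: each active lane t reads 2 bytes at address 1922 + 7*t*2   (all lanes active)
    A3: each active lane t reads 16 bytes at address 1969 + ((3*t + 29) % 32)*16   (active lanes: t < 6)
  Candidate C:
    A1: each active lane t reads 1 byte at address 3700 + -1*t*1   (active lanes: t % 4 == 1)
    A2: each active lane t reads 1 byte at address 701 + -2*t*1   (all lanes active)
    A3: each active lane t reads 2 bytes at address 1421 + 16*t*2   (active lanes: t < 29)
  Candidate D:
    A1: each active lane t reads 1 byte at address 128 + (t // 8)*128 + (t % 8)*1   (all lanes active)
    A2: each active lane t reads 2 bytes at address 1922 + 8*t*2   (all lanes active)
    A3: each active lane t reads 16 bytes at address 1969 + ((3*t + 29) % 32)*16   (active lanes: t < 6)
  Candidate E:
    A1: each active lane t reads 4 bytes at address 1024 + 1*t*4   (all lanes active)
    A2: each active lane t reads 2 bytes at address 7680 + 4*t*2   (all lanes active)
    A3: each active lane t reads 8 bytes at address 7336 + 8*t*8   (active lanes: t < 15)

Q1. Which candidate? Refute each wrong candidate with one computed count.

A: A1 gives 14 transactions, not 4
B: A2 gives 7 transactions, not 8
C: A1 gives 1 transaction, not 4
E: A1 gives 2 transactions, not 4
D: all counts match (4,8,6)

Answer: D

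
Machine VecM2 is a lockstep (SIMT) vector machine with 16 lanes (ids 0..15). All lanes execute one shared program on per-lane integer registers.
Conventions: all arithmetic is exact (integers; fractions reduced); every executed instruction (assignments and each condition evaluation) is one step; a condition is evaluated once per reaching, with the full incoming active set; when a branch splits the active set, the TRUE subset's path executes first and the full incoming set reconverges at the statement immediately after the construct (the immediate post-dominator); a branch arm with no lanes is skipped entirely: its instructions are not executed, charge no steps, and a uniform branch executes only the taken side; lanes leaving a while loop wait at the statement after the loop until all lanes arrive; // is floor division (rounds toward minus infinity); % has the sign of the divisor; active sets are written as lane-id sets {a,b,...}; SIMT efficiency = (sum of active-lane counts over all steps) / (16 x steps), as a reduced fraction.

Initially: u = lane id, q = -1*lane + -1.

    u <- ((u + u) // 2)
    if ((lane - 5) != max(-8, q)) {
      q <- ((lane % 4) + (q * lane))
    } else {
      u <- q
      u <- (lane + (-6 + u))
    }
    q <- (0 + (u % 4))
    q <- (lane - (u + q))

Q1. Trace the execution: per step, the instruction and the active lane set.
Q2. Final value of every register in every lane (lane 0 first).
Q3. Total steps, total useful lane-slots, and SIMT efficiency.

step 0: u <- ((u + u) // 2)          {0,1,2,3,4,5,6,7,8,9,10,11,12,13,14,15}
step 1: eval ((lane - 5) != max(-8, q)) {0,1,2,3,4,5,6,7,8,9,10,11,12,13,14,15}
step 2: q <- ((lane % 4) + (q * lane)) {0,1,3,4,5,6,7,8,9,10,11,12,13,14,15}
step 3: u <- q                       {2}
step 4: u <- (lane + (-6 + u))       {2}
step 5: q <- (0 + (u % 4))           {0,1,2,3,4,5,6,7,8,9,10,11,12,13,14,15}
step 6: q <- (lane - (u + q))        {0,1,2,3,4,5,6,7,8,9,10,11,12,13,14,15}

Answer: 7 steps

u: 0,1,-7,3,4,5,6,7,8,9,10,11,12,13,14,15
q: 0,-1,8,-3,0,-1,-2,-3,0,-1,-2,-3,0,-1,-2,-3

steps = 7; useful = 81; efficiency = 81/112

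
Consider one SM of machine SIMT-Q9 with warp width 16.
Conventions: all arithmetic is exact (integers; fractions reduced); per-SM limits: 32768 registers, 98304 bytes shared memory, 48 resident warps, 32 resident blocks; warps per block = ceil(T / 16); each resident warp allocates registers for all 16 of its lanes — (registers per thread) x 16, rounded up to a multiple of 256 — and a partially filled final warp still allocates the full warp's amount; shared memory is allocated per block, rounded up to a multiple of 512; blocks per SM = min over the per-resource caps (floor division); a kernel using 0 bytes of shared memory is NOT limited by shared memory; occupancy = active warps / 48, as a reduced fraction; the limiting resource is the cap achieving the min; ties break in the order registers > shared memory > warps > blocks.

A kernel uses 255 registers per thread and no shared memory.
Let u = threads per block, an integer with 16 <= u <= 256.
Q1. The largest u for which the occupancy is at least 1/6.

Answer: u = 128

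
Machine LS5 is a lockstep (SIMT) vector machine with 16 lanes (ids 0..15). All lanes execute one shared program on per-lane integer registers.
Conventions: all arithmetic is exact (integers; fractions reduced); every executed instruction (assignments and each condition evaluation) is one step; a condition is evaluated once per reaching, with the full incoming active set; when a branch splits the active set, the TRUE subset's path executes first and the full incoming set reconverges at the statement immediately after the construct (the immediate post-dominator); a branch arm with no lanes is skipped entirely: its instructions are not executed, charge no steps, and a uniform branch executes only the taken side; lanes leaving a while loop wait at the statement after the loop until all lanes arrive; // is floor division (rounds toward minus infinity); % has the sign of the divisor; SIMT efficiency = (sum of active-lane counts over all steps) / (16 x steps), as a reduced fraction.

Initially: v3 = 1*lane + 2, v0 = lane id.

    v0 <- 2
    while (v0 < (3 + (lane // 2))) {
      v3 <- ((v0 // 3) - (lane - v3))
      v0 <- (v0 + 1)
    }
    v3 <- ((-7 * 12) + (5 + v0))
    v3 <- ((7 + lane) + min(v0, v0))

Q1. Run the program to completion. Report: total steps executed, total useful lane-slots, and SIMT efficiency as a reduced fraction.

Answer: 28 steps, 280 useful, 5/8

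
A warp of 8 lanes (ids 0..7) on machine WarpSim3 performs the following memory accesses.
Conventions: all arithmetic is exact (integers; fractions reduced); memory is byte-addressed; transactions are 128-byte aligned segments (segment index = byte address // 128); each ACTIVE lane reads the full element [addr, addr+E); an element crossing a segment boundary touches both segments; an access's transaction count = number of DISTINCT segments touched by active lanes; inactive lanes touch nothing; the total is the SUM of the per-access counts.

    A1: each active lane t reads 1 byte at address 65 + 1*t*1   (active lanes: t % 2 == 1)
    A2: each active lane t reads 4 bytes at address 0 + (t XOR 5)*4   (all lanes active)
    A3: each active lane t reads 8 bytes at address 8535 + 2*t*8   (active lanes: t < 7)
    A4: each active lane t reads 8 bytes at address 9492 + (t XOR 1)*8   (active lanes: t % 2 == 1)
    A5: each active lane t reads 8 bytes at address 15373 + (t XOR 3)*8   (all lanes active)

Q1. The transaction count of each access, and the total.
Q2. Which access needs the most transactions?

A1: 1 transaction
A2: 1 transaction
A3: 2 transactions
A4: 1 transaction
A5: 1 transaction

Answer: 1,1,2,1,1; total 6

Answer: A3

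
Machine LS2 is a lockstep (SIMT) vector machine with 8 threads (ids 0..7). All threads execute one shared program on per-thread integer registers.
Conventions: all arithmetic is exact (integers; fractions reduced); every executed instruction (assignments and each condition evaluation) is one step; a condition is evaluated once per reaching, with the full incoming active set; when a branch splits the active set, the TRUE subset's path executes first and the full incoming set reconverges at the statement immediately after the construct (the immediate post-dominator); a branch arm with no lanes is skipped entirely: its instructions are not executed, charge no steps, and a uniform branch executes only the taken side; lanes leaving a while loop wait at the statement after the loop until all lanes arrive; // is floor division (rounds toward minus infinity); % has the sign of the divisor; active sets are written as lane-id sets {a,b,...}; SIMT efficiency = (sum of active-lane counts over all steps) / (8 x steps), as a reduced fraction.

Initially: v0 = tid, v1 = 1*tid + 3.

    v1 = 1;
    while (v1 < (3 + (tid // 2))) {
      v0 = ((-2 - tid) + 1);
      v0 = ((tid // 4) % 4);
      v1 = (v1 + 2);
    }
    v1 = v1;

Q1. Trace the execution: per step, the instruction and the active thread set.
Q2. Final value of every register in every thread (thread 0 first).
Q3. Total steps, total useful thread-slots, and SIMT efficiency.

step 0: v1 <- 1                      {0,1,2,3,4,5,6,7}
step 1: eval (v1 < (3 + (tid // 2))) {0,1,2,3,4,5,6,7}
step 2: v0 <- ((-2 - tid) + 1)       {0,1,2,3,4,5,6,7}
step 3: v0 <- ((tid // 4) % 4)       {0,1,2,3,4,5,6,7}
step 4: v1 <- (v1 + 2)               {0,1,2,3,4,5,6,7}
step 5: eval (v1 < (3 + (tid // 2))) {0,1,2,3,4,5,6,7}
step 6: v0 <- ((-2 - tid) + 1)       {2,3,4,5,6,7}
step 7: v0 <- ((tid // 4) % 4)       {2,3,4,5,6,7}
step 8: v1 <- (v1 + 2)               {2,3,4,5,6,7}
step 9: eval (v1 < (3 + (tid // 2))) {2,3,4,5,6,7}
step 10: v0 <- ((-2 - tid) + 1)       {6,7}
step 11: v0 <- ((tid // 4) % 4)       {6,7}
step 12: v1 <- (v1 + 2)               {6,7}
step 13: eval (v1 < (3 + (tid // 2))) {6,7}
step 14: v1 <- v1                     {0,1,2,3,4,5,6,7}

Answer: 15 steps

v0: 0,0,0,0,1,1,1,1
v1: 3,3,5,5,5,5,7,7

steps = 15; useful = 88; efficiency = 88/120 = 11/15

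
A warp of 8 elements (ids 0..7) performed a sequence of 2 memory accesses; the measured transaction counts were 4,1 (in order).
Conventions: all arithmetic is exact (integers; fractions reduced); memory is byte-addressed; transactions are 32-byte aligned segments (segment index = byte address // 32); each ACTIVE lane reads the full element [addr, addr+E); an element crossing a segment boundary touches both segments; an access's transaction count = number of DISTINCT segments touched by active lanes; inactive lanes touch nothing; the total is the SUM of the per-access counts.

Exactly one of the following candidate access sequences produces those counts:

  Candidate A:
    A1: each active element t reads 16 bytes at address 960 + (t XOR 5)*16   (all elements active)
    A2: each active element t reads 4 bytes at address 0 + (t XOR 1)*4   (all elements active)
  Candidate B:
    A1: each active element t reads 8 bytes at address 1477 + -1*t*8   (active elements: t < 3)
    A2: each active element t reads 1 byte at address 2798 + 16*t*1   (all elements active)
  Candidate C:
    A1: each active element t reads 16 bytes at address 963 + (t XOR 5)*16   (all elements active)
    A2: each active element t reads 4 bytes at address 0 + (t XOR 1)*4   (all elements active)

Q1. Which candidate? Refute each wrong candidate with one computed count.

B: A1 gives 2 transactions, not 4
C: A1 gives 5 transactions, not 4
A: all counts match (4,1)

Answer: A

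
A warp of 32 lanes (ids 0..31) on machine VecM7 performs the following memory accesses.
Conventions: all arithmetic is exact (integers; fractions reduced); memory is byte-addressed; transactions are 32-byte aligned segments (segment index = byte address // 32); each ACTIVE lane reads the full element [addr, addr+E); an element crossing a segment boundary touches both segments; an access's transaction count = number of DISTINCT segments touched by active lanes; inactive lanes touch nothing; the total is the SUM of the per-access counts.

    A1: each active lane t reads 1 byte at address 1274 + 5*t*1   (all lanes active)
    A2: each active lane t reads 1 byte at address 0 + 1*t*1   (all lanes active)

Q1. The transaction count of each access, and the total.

A1: 6 transactions
A2: 1 transaction

Answer: 6,1; total 7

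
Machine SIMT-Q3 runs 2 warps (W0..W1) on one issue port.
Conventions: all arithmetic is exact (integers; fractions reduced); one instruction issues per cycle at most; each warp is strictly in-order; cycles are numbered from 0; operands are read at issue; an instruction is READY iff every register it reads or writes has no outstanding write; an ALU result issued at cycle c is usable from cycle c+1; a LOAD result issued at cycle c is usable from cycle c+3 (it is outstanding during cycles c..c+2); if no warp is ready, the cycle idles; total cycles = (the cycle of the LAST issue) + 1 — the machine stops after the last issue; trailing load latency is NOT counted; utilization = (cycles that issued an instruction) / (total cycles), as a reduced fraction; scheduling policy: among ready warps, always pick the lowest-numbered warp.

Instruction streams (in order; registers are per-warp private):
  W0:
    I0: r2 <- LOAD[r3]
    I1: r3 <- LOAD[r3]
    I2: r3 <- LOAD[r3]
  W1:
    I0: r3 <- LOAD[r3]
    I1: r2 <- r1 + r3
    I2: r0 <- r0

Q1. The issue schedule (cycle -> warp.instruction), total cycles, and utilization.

cycle 0: W0.I0
cycle 1: W0.I1
cycle 2: W1.I0
cycle 3: idle
cycle 4: W0.I2
cycle 5: W1.I1
cycle 6: W1.I2

Answer: 7 cycles, utilization 6/7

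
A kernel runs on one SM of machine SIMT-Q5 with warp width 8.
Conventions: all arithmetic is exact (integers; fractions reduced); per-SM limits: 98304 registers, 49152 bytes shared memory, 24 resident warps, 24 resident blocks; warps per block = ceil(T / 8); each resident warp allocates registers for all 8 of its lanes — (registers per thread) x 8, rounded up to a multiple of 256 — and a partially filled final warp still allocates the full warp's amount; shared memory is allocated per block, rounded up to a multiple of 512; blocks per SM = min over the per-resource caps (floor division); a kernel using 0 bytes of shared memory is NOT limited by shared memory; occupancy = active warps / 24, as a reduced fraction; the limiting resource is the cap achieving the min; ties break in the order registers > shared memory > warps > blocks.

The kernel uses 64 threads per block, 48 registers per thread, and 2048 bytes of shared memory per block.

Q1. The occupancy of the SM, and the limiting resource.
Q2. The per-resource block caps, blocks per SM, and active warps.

Answer: occupancy 1, limited by warps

registers: 24 blocks
shared memory: 24 blocks
warps: 3 blocks
blocks: 24 blocks

Answer: 3 blocks, 24 active warps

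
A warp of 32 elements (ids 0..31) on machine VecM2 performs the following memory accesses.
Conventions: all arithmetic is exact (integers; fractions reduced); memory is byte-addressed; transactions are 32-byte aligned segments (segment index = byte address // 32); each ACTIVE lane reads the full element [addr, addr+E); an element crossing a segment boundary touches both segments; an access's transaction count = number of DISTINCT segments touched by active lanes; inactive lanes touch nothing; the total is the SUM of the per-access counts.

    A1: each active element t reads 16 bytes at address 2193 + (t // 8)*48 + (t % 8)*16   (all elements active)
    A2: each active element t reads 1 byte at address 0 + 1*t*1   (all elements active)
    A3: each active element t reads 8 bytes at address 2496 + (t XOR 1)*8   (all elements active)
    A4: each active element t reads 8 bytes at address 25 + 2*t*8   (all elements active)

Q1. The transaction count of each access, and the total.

A1: 10 transactions
A2: 1 transaction
A3: 8 transactions
A4: 17 transactions

Answer: 10,1,8,17; total 36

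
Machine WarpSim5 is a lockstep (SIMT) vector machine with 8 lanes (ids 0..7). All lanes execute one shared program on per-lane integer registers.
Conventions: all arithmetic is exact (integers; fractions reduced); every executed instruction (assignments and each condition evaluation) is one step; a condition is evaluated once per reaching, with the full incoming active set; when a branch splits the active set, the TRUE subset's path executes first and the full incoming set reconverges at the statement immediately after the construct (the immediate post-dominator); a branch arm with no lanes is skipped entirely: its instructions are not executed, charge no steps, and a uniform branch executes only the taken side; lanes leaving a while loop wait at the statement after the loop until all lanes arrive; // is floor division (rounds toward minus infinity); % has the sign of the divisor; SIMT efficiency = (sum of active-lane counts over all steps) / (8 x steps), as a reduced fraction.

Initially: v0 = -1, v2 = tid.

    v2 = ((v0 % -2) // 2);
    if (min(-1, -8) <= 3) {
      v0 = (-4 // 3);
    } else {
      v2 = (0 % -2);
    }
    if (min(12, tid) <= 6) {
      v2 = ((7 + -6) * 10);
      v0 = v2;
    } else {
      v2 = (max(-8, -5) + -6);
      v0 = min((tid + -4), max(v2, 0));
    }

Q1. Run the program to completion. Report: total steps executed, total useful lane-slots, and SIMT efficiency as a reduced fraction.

Answer: 8 steps, 48 useful, 3/4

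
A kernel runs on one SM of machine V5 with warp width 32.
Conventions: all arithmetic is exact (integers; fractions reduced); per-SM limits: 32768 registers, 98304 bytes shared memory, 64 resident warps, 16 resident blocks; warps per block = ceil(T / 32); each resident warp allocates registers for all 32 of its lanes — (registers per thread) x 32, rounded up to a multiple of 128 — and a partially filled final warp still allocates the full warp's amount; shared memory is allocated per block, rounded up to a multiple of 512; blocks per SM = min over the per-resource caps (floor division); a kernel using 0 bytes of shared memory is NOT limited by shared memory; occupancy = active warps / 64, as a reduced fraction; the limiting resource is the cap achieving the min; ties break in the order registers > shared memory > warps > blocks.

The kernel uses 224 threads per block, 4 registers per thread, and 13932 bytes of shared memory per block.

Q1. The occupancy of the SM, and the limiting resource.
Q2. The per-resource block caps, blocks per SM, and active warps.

Answer: occupancy 21/32, limited by shared memory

registers: 36 blocks
shared memory: 6 blocks
warps: 9 blocks
blocks: 16 blocks

Answer: 6 blocks, 42 active warps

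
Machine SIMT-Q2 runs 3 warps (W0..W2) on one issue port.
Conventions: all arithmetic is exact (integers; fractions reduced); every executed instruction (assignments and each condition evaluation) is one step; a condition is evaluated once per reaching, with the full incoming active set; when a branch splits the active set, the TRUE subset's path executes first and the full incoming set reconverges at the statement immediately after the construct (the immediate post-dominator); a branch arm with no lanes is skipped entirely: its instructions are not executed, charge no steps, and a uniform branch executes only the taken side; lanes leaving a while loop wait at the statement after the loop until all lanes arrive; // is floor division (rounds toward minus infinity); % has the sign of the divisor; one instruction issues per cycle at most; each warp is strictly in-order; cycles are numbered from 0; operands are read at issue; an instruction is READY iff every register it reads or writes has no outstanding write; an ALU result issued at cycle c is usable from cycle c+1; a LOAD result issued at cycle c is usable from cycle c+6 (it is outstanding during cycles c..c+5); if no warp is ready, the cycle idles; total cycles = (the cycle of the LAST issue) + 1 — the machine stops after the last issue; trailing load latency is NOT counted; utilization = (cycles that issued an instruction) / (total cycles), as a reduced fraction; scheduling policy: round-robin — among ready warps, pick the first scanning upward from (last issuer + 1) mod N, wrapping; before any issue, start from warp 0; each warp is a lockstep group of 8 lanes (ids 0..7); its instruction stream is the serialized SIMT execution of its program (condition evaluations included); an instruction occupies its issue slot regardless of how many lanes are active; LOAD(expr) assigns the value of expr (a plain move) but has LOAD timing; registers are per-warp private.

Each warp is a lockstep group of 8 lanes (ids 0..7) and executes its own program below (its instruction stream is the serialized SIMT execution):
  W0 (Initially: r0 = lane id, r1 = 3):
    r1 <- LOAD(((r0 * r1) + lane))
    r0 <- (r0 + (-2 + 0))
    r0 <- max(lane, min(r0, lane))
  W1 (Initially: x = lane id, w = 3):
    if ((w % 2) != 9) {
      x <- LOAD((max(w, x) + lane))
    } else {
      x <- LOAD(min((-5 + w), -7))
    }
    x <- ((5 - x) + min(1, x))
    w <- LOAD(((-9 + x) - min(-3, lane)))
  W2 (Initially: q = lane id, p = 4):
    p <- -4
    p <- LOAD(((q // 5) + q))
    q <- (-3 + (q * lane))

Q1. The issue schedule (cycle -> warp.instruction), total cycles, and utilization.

cycle 0: W0.I0
cycle 1: W1.I0
cycle 2: W2.I0
cycle 3: W0.I1
cycle 4: W1.I1
cycle 5: W2.I1
cycle 6: W0.I2
cycle 7: W2.I2
cycle 8: idle
cycle 9: idle
cycle 10: W1.I2
cycle 11: W1.I3

Answer: 12 cycles, utilization 5/6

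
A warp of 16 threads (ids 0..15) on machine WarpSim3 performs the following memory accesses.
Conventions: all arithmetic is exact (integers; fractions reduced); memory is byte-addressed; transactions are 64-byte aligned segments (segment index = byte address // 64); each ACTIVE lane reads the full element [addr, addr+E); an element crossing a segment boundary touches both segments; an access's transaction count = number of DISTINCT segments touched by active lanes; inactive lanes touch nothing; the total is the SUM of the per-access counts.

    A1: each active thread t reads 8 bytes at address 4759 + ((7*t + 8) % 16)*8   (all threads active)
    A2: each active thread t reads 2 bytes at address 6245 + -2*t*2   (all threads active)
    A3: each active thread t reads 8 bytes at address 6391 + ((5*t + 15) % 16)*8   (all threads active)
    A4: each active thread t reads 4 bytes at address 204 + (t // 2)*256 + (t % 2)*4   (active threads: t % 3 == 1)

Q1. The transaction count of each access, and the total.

A1: 3 transactions
A2: 2 transactions
A3: 3 transactions
A4: 5 transactions

Answer: 3,2,3,5; total 13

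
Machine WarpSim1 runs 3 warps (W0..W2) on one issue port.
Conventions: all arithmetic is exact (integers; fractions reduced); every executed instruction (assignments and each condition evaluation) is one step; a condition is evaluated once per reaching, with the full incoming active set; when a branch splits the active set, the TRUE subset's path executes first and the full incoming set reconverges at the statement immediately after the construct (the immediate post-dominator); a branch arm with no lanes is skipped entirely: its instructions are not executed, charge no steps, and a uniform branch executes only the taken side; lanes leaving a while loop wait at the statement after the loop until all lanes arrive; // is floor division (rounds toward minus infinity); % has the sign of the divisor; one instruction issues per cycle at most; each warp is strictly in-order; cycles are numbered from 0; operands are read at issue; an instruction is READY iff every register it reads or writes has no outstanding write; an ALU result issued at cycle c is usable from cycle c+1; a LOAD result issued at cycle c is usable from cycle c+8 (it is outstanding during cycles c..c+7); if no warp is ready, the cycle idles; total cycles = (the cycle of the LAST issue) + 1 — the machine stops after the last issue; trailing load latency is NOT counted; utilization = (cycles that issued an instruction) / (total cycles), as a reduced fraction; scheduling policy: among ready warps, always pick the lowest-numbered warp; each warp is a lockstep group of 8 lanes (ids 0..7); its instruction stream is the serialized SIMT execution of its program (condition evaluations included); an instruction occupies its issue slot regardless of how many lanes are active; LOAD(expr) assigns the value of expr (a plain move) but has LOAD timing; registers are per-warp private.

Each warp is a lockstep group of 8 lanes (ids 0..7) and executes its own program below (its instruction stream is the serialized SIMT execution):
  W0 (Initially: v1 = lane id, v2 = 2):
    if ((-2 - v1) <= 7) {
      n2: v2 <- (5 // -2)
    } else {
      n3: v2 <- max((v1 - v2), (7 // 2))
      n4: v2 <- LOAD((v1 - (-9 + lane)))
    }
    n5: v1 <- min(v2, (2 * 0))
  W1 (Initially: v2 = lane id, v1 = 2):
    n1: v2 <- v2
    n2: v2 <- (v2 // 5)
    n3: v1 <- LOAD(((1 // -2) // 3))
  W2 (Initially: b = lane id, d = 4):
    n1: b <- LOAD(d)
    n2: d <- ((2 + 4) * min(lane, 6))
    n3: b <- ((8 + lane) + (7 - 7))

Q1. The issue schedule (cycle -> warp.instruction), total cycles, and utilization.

cycle 0: W0.I0
cycle 1: W0.I1
cycle 2: W0.I2
cycle 3: W1.I0
cycle 4: W1.I1
cycle 5: W1.I2
cycle 6: W2.I0
cycle 7: W2.I1
cycle 8: idle
cycle 9: idle
cycle 10: idle
cycle 11: idle
cycle 12: idle
cycle 13: idle
cycle 14: W2.I2

Answer: 15 cycles, utilization 3/5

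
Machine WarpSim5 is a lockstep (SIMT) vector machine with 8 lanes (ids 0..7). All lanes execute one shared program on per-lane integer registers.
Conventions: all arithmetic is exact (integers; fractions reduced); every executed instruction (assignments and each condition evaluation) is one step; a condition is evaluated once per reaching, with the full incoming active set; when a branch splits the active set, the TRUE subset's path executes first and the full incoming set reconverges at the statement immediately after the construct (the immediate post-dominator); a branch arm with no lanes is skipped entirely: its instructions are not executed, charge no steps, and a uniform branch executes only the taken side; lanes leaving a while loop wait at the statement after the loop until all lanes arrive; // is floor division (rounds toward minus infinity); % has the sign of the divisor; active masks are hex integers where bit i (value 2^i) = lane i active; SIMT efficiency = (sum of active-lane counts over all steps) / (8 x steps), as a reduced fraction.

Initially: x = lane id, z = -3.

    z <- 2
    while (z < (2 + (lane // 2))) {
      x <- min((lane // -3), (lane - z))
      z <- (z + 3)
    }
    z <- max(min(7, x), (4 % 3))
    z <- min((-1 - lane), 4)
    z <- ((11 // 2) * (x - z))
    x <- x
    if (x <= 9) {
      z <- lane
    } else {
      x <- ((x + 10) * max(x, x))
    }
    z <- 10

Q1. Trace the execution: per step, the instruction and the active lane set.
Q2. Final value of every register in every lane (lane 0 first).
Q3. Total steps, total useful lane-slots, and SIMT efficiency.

step 0: z <- 2                       0xff
step 1: eval (z < (2 + (lane // 2))) 0xff
step 2: x <- min((lane // -3), (lane - z)) 0xfc
step 3: z <- (z + 3)                 0xfc
step 4: eval (z < (2 + (lane // 2))) 0xfc
step 5: z <- max(min(7, x), (4 % 3)) 0xff
step 6: z <- min((-1 - lane), 4)     0xff
step 7: z <- ((11 // 2) * (x - z))   0xff
step 8: x <- x                       0xff
step 9: eval (x <= 9)                0xff
step 10: z <- lane                    0xff
step 11: z <- 10                      0xff

Answer: 12 steps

x: 0,1,-1,-1,-2,-2,-2,-3
z: 10,10,10,10,10,10,10,10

steps = 12; useful = 90; efficiency = 90/96 = 15/16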